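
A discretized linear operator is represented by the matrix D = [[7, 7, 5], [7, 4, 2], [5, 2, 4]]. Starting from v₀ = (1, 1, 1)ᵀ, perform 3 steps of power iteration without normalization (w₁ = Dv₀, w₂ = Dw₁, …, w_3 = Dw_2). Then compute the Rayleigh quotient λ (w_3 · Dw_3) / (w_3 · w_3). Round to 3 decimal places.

w1 = Dv₀ = (7·1 + 7·1 + 5·1; 7·1 + 4·1 + 2·1; 5·1 + 2·1 + 4·1) = (19, 13, 11)
w2 = Dw1 = (7·19 + 7·13 + 5·11; 7·19 + 4·13 + 2·11; 5·19 + 2·13 + 4·11) = (279, 207, 165)
w3 = Dw2 = (4227, 3111, 2469)
Dw3 = (63711, 46971, 37233)
w3·Dw3 = 4227·63711 + 3111·46971 + 2469·37233 = 507361455; w3·w3 = 4227·4227 + 3111·3111 + 2469·2469 = 33641811
λ ≈ 507361455/33641811 = 15.081

15.081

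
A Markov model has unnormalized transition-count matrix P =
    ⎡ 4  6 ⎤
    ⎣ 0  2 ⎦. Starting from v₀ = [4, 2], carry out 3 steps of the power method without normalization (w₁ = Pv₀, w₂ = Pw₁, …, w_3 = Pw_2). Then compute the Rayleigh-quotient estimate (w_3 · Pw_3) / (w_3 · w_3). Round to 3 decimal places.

4.161

w1 = Pv₀ = (28, 4)
w2 = Pw1 = (136, 8)
w3 = Pw2 = (592, 16)
Pw3 = (2464, 32)
w3·Pw3 = 592·2464 + 16·32 = 1459200; w3·w3 = 592·592 + 16·16 = 350720
λ ≈ 1459200/350720 = 4.161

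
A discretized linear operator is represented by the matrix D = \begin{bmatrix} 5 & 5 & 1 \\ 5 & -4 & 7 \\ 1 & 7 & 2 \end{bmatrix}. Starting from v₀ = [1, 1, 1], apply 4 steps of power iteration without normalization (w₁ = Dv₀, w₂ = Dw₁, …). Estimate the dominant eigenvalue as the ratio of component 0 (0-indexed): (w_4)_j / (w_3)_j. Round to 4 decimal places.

λ ≈ 9.4011

w1 = Dv₀ = (11, 8, 10)
w2 = Dw1 = (105, 93, 87)
w3 = Dw2 = (1077, 762, 930)
w4 = Dw3 = (10125, 8847, 8271)
Ratio at component: 10125 / 1077 = 9.4011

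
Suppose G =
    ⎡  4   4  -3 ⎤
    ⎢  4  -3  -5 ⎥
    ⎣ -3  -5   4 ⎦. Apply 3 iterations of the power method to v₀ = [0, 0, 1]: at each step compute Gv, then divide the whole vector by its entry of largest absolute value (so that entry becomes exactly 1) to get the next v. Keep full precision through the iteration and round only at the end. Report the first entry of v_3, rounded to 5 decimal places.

-0.94484

Gv0 = (-3.000000, -5.000000, 4.000000); divide by -5.000000 → v1 = (0.600000, 1.000000, -0.800000)
Gv1 = (8.800000, 3.400000, -10.000000); divide by -10.000000 → v2 = (-0.880000, -0.340000, 1.000000)
Gv2 = (-7.880000, -7.500000, 8.340000); divide by 8.340000 → v3 = (-0.944844, -0.899281, 1.000000)
Requested entry of v3: -394/417 = -0.94484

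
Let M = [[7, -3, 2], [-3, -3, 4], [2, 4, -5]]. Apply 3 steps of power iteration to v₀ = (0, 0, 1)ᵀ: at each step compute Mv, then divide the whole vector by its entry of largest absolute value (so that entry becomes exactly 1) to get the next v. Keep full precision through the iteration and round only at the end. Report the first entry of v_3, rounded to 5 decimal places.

Mv0 = (2.000000, 4.000000, -5.000000); divide by -5.000000 → v1 = (-0.400000, -0.800000, 1.000000)
Mv1 = (1.600000, 7.600000, -9.000000); divide by -9.000000 → v2 = (-0.177778, -0.844444, 1.000000)
Mv2 = (3.288889, 7.066667, -8.733333); divide by -8.733333 → v3 = (-0.376590, -0.809160, 1.000000)
Requested entry of v3: 148/-393 = -0.37659

-0.37659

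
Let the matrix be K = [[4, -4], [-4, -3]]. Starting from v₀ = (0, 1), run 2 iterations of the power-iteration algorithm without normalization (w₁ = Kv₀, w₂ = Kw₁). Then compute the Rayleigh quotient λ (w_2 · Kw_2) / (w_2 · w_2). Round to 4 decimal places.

λ ≈ -1.5772

w1 = Kv₀ = (-4, -3)
w2 = Kw1 = (-4, 25)
Kw2 = (-116, -59)
w2·Kw2 = (-4)·(-116) + 25·(-59) = -1011; w2·w2 = (-4)·(-4) + 25·25 = 641
λ ≈ -1011/641 = -1.5772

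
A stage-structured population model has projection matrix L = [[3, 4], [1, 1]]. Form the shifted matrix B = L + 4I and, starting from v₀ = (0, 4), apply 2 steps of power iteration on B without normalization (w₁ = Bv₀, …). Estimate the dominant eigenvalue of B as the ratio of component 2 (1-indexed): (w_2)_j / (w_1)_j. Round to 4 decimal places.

5.8000

B = L + 4I has rows (7, 4); (1, 5)
w1 = Bv₀ = (16, 20)
w2 = Bw1 = (192, 116)
Ratio: 116/20 = 5.8000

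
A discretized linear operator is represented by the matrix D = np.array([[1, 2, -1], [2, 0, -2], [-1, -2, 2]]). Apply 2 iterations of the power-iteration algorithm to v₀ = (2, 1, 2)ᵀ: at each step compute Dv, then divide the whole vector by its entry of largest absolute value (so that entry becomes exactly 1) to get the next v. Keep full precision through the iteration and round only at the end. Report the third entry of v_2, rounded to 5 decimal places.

-0.50000

Dv0 = (2.000000, 0.000000, 0.000000); divide by 2.000000 → v1 = (1.000000, 0.000000, 0.000000)
Dv1 = (1.000000, 2.000000, -1.000000); divide by 2.000000 → v2 = (0.500000, 1.000000, -0.500000)
Requested entry of v2: -2/4 = -0.50000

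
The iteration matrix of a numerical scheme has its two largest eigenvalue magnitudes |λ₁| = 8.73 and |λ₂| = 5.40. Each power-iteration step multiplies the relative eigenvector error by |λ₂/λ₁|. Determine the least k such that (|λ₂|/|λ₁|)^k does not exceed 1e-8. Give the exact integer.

|λ₂/λ₁| = 5.40/8.73 = 0.61856
Need k ≥ ln(1e-8) / ln(0.61856) = -18.4207 / -0.4804 ≈ 38.347
Smallest integer k satisfying the bound: 39

39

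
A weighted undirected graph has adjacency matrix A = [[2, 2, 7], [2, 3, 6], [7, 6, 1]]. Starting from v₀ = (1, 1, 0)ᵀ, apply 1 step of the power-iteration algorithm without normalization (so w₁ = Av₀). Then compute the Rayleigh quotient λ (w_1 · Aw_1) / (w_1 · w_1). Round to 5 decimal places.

8.87619

w1 = Av₀ = (2·1 + 2·1 + 7·0; 2·1 + 3·1 + 6·0; 7·1 + 6·1 + 1·0) = (4, 5, 13)
Aw1 = (109, 101, 71)
w1·Aw1 = 4·109 + 5·101 + 13·71 = 1864; w1·w1 = 4·4 + 5·5 + 13·13 = 210
λ ≈ 1864/210 = 8.87619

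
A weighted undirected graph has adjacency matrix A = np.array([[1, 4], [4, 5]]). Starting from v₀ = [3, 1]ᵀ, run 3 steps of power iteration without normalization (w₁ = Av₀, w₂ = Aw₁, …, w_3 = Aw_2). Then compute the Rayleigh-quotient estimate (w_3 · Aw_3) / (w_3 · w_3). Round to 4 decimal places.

w1 = Av₀ = (1·3 + 4·1; 4·3 + 5·1) = (7, 17)
w2 = Aw1 = (1·7 + 4·17; 4·7 + 5·17) = (75, 113)
w3 = Aw2 = (527, 865)
Aw3 = (3987, 6433)
w3·Aw3 = 527·3987 + 865·6433 = 7665694; w3·w3 = 527·527 + 865·865 = 1025954
λ ≈ 7665694/1025954 = 7.4718

7.4718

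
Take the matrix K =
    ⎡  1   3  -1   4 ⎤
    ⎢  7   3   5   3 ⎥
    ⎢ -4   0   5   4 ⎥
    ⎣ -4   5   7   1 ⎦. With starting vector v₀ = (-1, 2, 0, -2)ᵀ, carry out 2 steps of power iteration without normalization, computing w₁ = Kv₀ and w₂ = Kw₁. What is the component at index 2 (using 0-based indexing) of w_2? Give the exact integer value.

40

w1 = Kv₀ = (1·(-1) + 3·2 + (-1)·0 + 4·(-2); 7·(-1) + 3·2 + 5·0 + 3·(-2); (-4)·(-1) + 0·2 + 5·0 + 4·(-2); (-4)·(-1) + 5·2 + 7·0 + 1·(-2)) = (-3, -7, -4, 12)
w2 = Kw1 = (1·(-3) + 3·(-7) + (-1)·(-4) + 4·12; 7·(-3) + 3·(-7) + 5·(-4) + 3·12; (-4)·(-3) + 0·(-7) + 5·(-4) + 4·12; (-4)·(-3) + 5·(-7) + 7·(-4) + 1·12) = (28, -26, 40, -39)
The requested component of w2 is 40.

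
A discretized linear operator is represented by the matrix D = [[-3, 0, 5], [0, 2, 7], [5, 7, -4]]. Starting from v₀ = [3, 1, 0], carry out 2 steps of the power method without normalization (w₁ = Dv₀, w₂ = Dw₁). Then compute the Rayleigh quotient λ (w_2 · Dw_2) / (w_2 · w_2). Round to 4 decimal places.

λ ≈ -8.4513

w1 = Dv₀ = ((-3)·3 + 0·1 + 5·0; 0·3 + 2·1 + 7·0; 5·3 + 7·1 + (-4)·0) = (-9, 2, 22)
w2 = Dw1 = ((-3)·(-9) + 0·2 + 5·22; 0·(-9) + 2·2 + 7·22; 5·(-9) + 7·2 + (-4)·22) = (137, 158, -119)
Dw2 = (-1006, -517, 2267)
w2·Dw2 = 137·(-1006) + 158·(-517) + (-119)·2267 = -489281; w2·w2 = 137·137 + 158·158 + (-119)·(-119) = 57894
λ ≈ -489281/57894 = -8.4513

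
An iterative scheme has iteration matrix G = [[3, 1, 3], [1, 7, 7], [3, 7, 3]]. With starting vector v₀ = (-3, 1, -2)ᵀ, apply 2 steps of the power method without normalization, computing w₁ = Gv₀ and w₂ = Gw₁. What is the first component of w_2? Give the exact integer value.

-76

w1 = Gv₀ = (3·(-3) + 1·1 + 3·(-2); 1·(-3) + 7·1 + 7·(-2); 3·(-3) + 7·1 + 3·(-2)) = (-14, -10, -8)
w2 = Gw1 = (3·(-14) + 1·(-10) + 3·(-8); 1·(-14) + 7·(-10) + 7·(-8); 3·(-14) + 7·(-10) + 3·(-8)) = (-76, -140, -136)
The requested component of w2 is -76.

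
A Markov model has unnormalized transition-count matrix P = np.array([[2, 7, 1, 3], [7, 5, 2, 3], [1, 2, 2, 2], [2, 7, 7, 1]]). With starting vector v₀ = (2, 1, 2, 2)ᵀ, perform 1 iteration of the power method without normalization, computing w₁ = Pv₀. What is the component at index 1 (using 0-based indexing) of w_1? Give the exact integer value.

w1 = Pv₀ = (19, 29, 12, 27)
The requested component of w1 is 29.

29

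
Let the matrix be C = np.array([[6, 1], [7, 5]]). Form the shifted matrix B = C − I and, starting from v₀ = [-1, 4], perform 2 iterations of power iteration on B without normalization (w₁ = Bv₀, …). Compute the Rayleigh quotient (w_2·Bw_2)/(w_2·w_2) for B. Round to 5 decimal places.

B = C − I has rows (5, 1); (7, 4)
w1 = Bv₀ = (5·(-1) + 1·4; 7·(-1) + 4·4) = (-1, 9)
w2 = Bw1 = (5·(-1) + 1·9; 7·(-1) + 4·9) = (4, 29)
Bw2 = (49, 144)
w2·Bw2 = 4372; w2·w2 = 857; μ ≈ 4372/857 = 5.10152

μ ≈ 5.10152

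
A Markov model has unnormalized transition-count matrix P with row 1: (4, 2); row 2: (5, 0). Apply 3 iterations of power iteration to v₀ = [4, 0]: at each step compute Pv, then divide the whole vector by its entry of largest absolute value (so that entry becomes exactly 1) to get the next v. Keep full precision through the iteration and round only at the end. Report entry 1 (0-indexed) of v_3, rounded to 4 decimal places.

Pv0 = (16.00000, 20.00000); divide by 20.00000 → v1 = (0.80000, 1.00000)
Pv1 = (5.20000, 4.00000); divide by 5.20000 → v2 = (1.00000, 0.76923)
Pv2 = (5.53846, 5.00000); divide by 5.53846 → v3 = (1.00000, 0.90278)
Requested entry of v3: 520/576 = 0.9028

0.9028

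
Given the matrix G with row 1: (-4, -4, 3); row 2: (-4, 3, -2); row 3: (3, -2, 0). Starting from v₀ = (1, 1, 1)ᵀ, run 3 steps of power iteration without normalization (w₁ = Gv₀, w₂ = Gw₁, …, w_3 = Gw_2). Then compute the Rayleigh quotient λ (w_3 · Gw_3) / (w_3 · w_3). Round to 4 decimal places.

λ ≈ -6.3136

w1 = Gv₀ = ((-4)·1 + (-4)·1 + 3·1; (-4)·1 + 3·1 + (-2)·1; 3·1 + (-2)·1 + 0·1) = (-5, -3, 1)
w2 = Gw1 = ((-4)·(-5) + (-4)·(-3) + 3·1; (-4)·(-5) + 3·(-3) + (-2)·1; 3·(-5) + (-2)·(-3) + 0·1) = (35, 9, -9)
w3 = Gw2 = (-203, -95, 87)
Gw3 = (1453, 353, -419)
w3·Gw3 = (-203)·1453 + (-95)·353 + 87·(-419) = -364947; w3·w3 = (-203)·(-203) + (-95)·(-95) + 87·87 = 57803
λ ≈ -364947/57803 = -6.3136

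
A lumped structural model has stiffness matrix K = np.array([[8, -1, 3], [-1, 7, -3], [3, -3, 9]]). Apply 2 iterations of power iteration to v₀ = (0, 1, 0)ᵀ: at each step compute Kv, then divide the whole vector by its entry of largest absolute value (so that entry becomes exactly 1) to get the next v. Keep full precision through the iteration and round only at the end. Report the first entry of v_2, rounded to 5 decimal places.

Kv0 = (-1.000000, 7.000000, -3.000000); divide by 7.000000 → v1 = (-0.142857, 1.000000, -0.428571)
Kv1 = (-3.428571, 8.428571, -7.285714); divide by 8.428571 → v2 = (-0.406780, 1.000000, -0.864407)
Requested entry of v2: -24/59 = -0.40678

-0.40678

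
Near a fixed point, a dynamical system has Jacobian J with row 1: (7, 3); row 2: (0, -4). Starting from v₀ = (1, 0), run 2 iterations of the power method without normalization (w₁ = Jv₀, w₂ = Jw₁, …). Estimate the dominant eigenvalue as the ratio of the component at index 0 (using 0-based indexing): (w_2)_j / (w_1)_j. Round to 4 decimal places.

7.0000

w1 = Jv₀ = (7, 0)
w2 = Jw1 = (49, 0)
Ratio at component: 49 / 7 = 7.0000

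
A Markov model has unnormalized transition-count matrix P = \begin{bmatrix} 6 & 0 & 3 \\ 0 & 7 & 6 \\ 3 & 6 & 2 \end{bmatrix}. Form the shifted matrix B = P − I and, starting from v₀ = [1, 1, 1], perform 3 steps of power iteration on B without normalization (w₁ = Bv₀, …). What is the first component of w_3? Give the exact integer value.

B = P − I has rows (5, 0, 3); (0, 6, 6); (3, 6, 1)
w1 = Bv₀ = (5·1 + 0·1 + 3·1; 0·1 + 6·1 + 6·1; 3·1 + 6·1 + 1·1) = (8, 12, 10)
w2 = Bw1 = (5·8 + 0·12 + 3·10; 0·8 + 6·12 + 6·10; 3·8 + 6·12 + 1·10) = (70, 132, 106)
w3 = Bw2 = (668, 1428, 1108)
Requested component of w3: 668

668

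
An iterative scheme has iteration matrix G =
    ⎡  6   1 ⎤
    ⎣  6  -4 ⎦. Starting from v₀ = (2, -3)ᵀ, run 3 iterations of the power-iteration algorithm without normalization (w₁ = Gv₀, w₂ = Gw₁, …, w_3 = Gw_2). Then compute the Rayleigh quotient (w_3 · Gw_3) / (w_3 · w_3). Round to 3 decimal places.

w1 = Gv₀ = (6·2 + 1·(-3); 6·2 + (-4)·(-3)) = (9, 24)
w2 = Gw1 = (6·9 + 1·24; 6·9 + (-4)·24) = (78, -42)
w3 = Gw2 = (426, 636)
Gw3 = (3192, 12)
w3·Gw3 = 426·3192 + 636·12 = 1367424; w3·w3 = 426·426 + 636·636 = 585972
λ ≈ 1367424/585972 = 2.334

2.334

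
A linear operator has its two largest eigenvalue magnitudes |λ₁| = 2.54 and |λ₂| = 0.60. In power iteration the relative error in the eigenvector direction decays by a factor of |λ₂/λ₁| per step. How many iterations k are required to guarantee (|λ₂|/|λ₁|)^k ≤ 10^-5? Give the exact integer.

8

|λ₂/λ₁| = 0.60/2.54 = 0.23622
Need k ≥ ln(10^-5) / ln(0.23622) = -11.5129 / -1.4430 ≈ 7.979
Smallest integer k satisfying the bound: 8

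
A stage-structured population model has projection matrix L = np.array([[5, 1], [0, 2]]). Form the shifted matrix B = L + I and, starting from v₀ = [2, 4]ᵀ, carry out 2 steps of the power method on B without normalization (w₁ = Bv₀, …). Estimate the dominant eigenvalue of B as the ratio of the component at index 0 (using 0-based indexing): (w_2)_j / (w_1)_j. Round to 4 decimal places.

B = L + I has rows (6, 1); (0, 3)
w1 = Bv₀ = (6·2 + 1·4; 0·2 + 3·4) = (16, 12)
w2 = Bw1 = (6·16 + 1·12; 0·16 + 3·12) = (108, 36)
Ratio: 108/16 = 6.7500

6.7500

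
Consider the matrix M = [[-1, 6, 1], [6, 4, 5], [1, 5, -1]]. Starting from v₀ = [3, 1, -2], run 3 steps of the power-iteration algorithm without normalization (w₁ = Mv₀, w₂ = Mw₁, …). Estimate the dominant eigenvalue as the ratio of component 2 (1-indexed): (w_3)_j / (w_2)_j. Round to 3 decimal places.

λ ≈ 11.125

w1 = Mv₀ = ((-1)·3 + 6·1 + 1·(-2); 6·3 + 4·1 + 5·(-2); 1·3 + 5·1 + (-1)·(-2)) = (1, 12, 10)
w2 = Mw1 = ((-1)·1 + 6·12 + 1·10; 6·1 + 4·12 + 5·10; 1·1 + 5·12 + (-1)·10) = (81, 104, 51)
w3 = Mw2 = (594, 1157, 550)
Ratio at component: 1157 / 104 = 11.125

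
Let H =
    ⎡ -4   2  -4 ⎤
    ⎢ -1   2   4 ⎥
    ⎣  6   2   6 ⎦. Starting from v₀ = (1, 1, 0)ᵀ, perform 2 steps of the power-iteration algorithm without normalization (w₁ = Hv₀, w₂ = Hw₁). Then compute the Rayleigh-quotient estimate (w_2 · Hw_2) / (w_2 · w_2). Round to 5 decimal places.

w1 = Hv₀ = ((-4)·1 + 2·1 + (-4)·0; (-1)·1 + 2·1 + 4·0; 6·1 + 2·1 + 6·0) = (-2, 1, 8)
w2 = Hw1 = ((-4)·(-2) + 2·1 + (-4)·8; (-1)·(-2) + 2·1 + 4·8; 6·(-2) + 2·1 + 6·8) = (-22, 36, 38)
Hw2 = (8, 246, 168)
w2·Hw2 = (-22)·8 + 36·246 + 38·168 = 15064; w2·w2 = (-22)·(-22) + 36·36 + 38·38 = 3224
λ ≈ 15064/3224 = 4.67246

4.67246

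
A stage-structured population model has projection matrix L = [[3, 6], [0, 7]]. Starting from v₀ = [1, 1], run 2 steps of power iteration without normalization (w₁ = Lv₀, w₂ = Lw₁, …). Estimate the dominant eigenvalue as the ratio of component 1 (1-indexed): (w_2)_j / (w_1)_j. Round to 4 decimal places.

w1 = Lv₀ = (3·1 + 6·1; 0·1 + 7·1) = (9, 7)
w2 = Lw1 = (3·9 + 6·7; 0·9 + 7·7) = (69, 49)
Ratio at component: 69 / 9 = 7.6667

λ ≈ 7.6667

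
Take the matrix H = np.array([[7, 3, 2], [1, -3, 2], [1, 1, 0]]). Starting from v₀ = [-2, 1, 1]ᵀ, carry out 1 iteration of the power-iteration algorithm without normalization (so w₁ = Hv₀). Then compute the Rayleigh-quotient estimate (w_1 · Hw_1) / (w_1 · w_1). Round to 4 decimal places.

7.5165

w1 = Hv₀ = (7·(-2) + 3·1 + 2·1; 1·(-2) + (-3)·1 + 2·1; 1·(-2) + 1·1 + 0·1) = (-9, -3, -1)
Hw1 = (-74, -2, -12)
w1·Hw1 = (-9)·(-74) + (-3)·(-2) + (-1)·(-12) = 684; w1·w1 = (-9)·(-9) + (-3)·(-3) + (-1)·(-1) = 91
λ ≈ 684/91 = 7.5165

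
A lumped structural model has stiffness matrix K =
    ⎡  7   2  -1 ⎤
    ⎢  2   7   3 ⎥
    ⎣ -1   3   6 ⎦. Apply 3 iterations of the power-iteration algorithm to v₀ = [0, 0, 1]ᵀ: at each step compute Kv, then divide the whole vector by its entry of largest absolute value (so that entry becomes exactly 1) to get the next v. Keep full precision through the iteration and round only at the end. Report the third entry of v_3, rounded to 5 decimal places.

1.00000

Kv0 = (-1.000000, 3.000000, 6.000000); divide by 6.000000 → v1 = (-0.166667, 0.500000, 1.000000)
Kv1 = (-1.166667, 6.166667, 7.666667); divide by 7.666667 → v2 = (-0.152174, 0.804348, 1.000000)
Kv2 = (-0.456522, 8.326087, 8.565217); divide by 8.565217 → v3 = (-0.053299, 0.972081, 1.000000)
Requested entry of v3: 394/394 = 1.00000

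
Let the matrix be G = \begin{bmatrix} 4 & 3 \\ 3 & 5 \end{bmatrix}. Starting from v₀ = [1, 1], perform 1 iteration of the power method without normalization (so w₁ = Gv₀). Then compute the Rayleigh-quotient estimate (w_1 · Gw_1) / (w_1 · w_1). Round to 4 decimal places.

λ ≈ 7.5398

w1 = Gv₀ = (4·1 + 3·1; 3·1 + 5·1) = (7, 8)
Gw1 = (52, 61)
w1·Gw1 = 7·52 + 8·61 = 852; w1·w1 = 7·7 + 8·8 = 113
λ ≈ 852/113 = 7.5398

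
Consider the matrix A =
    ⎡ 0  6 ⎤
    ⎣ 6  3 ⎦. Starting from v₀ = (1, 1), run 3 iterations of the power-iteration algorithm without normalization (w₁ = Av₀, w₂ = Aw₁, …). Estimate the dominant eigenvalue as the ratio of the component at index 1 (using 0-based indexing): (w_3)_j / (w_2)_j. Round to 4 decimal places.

8.1429

w1 = Av₀ = (0·1 + 6·1; 6·1 + 3·1) = (6, 9)
w2 = Aw1 = (0·6 + 6·9; 6·6 + 3·9) = (54, 63)
w3 = Aw2 = (378, 513)
Ratio at component: 513 / 63 = 8.1429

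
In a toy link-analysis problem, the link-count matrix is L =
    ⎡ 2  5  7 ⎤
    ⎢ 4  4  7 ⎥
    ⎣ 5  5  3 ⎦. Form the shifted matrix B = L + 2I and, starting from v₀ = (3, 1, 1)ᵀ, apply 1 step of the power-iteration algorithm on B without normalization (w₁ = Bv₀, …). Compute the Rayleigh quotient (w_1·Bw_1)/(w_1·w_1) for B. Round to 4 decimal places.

B = L + 2I has rows (4, 5, 7); (4, 6, 7); (5, 5, 5)
w1 = Bv₀ = (24, 25, 25)
Bw1 = (396, 421, 370)
w1·Bw1 = 29279; w1·w1 = 1826; μ ≈ 29279/1826 = 16.0345

μ ≈ 16.0345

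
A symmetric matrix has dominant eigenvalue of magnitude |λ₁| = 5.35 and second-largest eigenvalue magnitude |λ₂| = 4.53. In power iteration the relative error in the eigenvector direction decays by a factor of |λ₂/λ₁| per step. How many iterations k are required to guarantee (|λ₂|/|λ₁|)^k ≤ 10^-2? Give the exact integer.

|λ₂/λ₁| = 4.53/5.35 = 0.84673
Need k ≥ ln(10^-2) / ln(0.84673) = -4.6052 / -0.1664 ≈ 27.680
Smallest integer k satisfying the bound: 28

28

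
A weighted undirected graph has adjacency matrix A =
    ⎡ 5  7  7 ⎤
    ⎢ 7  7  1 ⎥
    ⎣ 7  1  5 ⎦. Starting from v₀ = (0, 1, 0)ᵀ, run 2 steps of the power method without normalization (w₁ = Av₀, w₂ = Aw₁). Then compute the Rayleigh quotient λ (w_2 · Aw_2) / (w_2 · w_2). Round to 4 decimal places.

w1 = Av₀ = (7, 7, 1)
w2 = Aw1 = (91, 99, 61)
Aw2 = (1575, 1391, 1041)
w2·Aw2 = 91·1575 + 99·1391 + 61·1041 = 344535; w2·w2 = 91·91 + 99·99 + 61·61 = 21803
λ ≈ 344535/21803 = 15.8022

λ ≈ 15.8022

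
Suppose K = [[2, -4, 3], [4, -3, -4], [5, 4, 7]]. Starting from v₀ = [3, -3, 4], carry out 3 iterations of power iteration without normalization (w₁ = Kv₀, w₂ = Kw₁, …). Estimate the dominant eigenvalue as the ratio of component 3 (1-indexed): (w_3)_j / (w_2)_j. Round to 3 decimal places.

w1 = Kv₀ = (30, 5, 31)
w2 = Kw1 = (133, -19, 387)
w3 = Kw2 = (1503, -959, 3298)
Ratio at component: 3298 / 387 = 8.522

λ ≈ 8.522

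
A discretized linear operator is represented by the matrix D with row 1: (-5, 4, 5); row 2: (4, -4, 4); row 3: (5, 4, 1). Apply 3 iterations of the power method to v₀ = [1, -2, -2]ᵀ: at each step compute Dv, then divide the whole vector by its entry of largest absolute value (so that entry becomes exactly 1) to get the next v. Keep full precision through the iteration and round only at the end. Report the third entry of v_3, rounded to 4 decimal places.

0.0551

Dv0 = (-23.00000, 4.00000, -5.00000); divide by -23.00000 → v1 = (1.00000, -0.17391, 0.21739)
Dv1 = (-4.60870, 5.56522, 4.52174); divide by 5.56522 → v2 = (-0.82813, 1.00000, 0.81250)
Dv2 = (12.20313, -4.06250, 0.67188); divide by 12.20313 → v3 = (1.00000, -0.33291, 0.05506)
Requested entry of v3: -86/-1562 = 0.0551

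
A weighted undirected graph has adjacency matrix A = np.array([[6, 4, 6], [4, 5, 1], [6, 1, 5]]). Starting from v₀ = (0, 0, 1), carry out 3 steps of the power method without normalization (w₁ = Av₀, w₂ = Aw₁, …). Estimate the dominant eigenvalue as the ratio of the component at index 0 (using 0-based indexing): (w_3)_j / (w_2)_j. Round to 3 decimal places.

w1 = Av₀ = (6·0 + 4·0 + 6·1; 4·0 + 5·0 + 1·1; 6·0 + 1·0 + 5·1) = (6, 1, 5)
w2 = Aw1 = (6·6 + 4·1 + 6·5; 4·6 + 5·1 + 1·5; 6·6 + 1·1 + 5·5) = (70, 34, 62)
w3 = Aw2 = (928, 512, 764)
Ratio at component: 928 / 70 = 13.257

λ ≈ 13.257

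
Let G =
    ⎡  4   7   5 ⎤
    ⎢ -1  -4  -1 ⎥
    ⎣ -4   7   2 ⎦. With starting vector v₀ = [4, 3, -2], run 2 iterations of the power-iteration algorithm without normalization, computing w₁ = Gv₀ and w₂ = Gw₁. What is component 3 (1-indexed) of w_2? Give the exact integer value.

w1 = Gv₀ = (4·4 + 7·3 + 5·(-2); (-1)·4 + (-4)·3 + (-1)·(-2); (-4)·4 + 7·3 + 2·(-2)) = (27, -14, 1)
w2 = Gw1 = (4·27 + 7·(-14) + 5·1; (-1)·27 + (-4)·(-14) + (-1)·1; (-4)·27 + 7·(-14) + 2·1) = (15, 28, -204)
The requested component of w2 is -204.

-204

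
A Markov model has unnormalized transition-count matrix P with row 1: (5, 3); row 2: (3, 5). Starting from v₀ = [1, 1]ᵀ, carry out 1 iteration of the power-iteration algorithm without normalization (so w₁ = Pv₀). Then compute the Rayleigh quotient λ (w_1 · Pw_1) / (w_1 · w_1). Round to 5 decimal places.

w1 = Pv₀ = (5·1 + 3·1; 3·1 + 5·1) = (8, 8)
Pw1 = (64, 64)
w1·Pw1 = 8·64 + 8·64 = 1024; w1·w1 = 8·8 + 8·8 = 128
λ ≈ 1024/128 = 8.00000

8.00000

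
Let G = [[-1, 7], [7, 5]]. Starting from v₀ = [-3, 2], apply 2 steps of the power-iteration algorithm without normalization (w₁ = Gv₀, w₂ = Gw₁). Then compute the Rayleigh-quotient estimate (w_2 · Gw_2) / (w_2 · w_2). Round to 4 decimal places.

w1 = Gv₀ = ((-1)·(-3) + 7·2; 7·(-3) + 5·2) = (17, -11)
w2 = Gw1 = ((-1)·17 + 7·(-11); 7·17 + 5·(-11)) = (-94, 64)
Gw2 = (542, -338)
w2·Gw2 = (-94)·542 + 64·(-338) = -72580; w2·w2 = (-94)·(-94) + 64·64 = 12932
λ ≈ -72580/12932 = -5.6124

-5.6124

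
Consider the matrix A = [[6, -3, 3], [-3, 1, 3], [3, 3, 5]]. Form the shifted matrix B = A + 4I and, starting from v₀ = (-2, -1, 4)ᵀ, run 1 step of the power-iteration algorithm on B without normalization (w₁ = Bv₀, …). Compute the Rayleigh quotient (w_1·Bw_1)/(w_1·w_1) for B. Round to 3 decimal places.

10.121

B = A + 4I has rows (10, -3, 3); (-3, 5, 3); (3, 3, 9)
w1 = Bv₀ = (10·(-2) + (-3)·(-1) + 3·4; (-3)·(-2) + 5·(-1) + 3·4; 3·(-2) + 3·(-1) + 9·4) = (-5, 13, 27)
Bw1 = (-8, 161, 267)
w1·Bw1 = 9342; w1·w1 = 923; μ ≈ 9342/923 = 10.121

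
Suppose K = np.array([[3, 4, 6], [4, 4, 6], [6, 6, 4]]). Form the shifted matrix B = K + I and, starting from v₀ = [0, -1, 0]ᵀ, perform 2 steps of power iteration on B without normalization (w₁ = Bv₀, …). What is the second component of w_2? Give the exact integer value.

B = K + I has rows (4, 4, 6); (4, 5, 6); (6, 6, 5)
w1 = Bv₀ = (-4, -5, -6)
w2 = Bw1 = (-72, -77, -84)
Requested component of w2: -77

-77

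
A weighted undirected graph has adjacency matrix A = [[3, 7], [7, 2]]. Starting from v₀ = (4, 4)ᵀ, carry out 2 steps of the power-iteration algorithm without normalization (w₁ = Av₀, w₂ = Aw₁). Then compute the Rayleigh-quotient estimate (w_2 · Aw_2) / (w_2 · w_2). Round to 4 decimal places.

w1 = Av₀ = (40, 36)
w2 = Aw1 = (372, 352)
Aw2 = (3580, 3308)
w2·Aw2 = 372·3580 + 352·3308 = 2496176; w2·w2 = 372·372 + 352·352 = 262288
λ ≈ 2496176/262288 = 9.5169

9.5169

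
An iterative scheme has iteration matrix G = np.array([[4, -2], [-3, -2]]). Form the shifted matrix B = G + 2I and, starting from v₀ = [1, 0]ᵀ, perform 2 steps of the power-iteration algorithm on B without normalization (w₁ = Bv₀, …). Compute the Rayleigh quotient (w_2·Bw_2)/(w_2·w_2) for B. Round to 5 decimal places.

6.87931

B = G + 2I has rows (6, -2); (-3, 0)
w1 = Bv₀ = (6·1 + (-2)·0; (-3)·1 + 0·0) = (6, -3)
w2 = Bw1 = (6·6 + (-2)·(-3); (-3)·6 + 0·(-3)) = (42, -18)
Bw2 = (288, -126)
w2·Bw2 = 14364; w2·w2 = 2088; μ ≈ 14364/2088 = 6.87931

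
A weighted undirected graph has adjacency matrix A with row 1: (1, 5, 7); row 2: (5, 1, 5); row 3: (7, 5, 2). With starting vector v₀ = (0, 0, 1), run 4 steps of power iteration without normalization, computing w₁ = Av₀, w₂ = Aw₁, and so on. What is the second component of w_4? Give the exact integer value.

8520

w1 = Av₀ = (7, 5, 2)
w2 = Aw1 = (46, 50, 78)
w3 = Aw2 = (842, 670, 728)
w4 = Aw3 = (9288, 8520, 10700)
The requested component of w4 is 8520.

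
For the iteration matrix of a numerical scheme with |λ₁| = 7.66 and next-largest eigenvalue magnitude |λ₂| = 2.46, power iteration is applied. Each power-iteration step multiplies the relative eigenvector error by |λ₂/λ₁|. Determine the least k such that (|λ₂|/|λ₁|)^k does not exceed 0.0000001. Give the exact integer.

|λ₂/λ₁| = 2.46/7.66 = 0.32115
Need k ≥ ln(0.0000001) / ln(0.32115) = -16.1181 / -1.1359 ≈ 14.190
Smallest integer k satisfying the bound: 15

15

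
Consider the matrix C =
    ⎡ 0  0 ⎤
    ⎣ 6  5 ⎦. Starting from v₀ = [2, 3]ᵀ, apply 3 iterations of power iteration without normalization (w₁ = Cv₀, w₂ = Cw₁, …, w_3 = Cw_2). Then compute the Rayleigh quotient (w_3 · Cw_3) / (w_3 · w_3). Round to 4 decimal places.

w1 = Cv₀ = (0, 27)
w2 = Cw1 = (0, 135)
w3 = Cw2 = (0, 675)
Cw3 = (0, 3375)
w3·Cw3 = 0·0 + 675·3375 = 2278125; w3·w3 = 0·0 + 675·675 = 455625
λ ≈ 2278125/455625 = 5.0000

5.0000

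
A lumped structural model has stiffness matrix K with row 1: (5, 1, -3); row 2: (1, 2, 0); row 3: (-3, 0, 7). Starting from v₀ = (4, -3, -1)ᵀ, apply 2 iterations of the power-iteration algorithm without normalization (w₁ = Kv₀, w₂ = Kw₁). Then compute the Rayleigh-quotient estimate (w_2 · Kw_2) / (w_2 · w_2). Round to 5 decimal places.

w1 = Kv₀ = (5·4 + 1·(-3) + (-3)·(-1); 1·4 + 2·(-3) + 0·(-1); (-3)·4 + 0·(-3) + 7·(-1)) = (20, -2, -19)
w2 = Kw1 = (5·20 + 1·(-2) + (-3)·(-19); 1·20 + 2·(-2) + 0·(-19); (-3)·20 + 0·(-2) + 7·(-19)) = (155, 16, -193)
Kw2 = (1370, 187, -1816)
w2·Kw2 = 155·1370 + 16·187 + (-193)·(-1816) = 565830; w2·w2 = 155·155 + 16·16 + (-193)·(-193) = 61530
λ ≈ 565830/61530 = 9.19600

9.19600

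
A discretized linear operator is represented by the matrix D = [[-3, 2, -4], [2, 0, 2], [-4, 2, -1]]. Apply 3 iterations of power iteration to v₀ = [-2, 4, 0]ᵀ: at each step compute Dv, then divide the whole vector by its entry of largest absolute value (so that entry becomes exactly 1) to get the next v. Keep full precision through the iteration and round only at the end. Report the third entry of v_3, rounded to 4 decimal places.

0.8389

Dv0 = (14.00000, -4.00000, 16.00000); divide by 16.00000 → v1 = (0.87500, -0.25000, 1.00000)
Dv1 = (-7.12500, 3.75000, -5.00000); divide by -7.12500 → v2 = (1.00000, -0.52632, 0.70175)
Dv2 = (-6.85965, 3.40351, -5.75439); divide by -6.85965 → v3 = (1.00000, -0.49616, 0.83887)
Requested entry of v3: 656/782 = 0.8389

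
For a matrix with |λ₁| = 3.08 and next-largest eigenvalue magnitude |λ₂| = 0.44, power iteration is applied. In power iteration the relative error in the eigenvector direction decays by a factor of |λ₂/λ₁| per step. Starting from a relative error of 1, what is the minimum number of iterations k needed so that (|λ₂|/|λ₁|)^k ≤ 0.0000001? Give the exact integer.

9

|λ₂/λ₁| = 0.44/3.08 = 0.14286
Need k ≥ ln(0.0000001) / ln(0.14286) = -16.1181 / -1.9459 ≈ 8.283
Smallest integer k satisfying the bound: 9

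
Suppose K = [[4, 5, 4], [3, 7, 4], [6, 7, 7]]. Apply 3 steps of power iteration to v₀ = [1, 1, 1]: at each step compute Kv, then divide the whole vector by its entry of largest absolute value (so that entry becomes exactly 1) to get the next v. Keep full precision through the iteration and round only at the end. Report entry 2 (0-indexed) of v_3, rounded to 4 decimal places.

1.0000

Kv0 = (13.00000, 14.00000, 20.00000); divide by 20.00000 → v1 = (0.65000, 0.70000, 1.00000)
Kv1 = (10.10000, 10.85000, 15.80000); divide by 15.80000 → v2 = (0.63924, 0.68671, 1.00000)
Kv2 = (9.99051, 10.72468, 15.64241); divide by 15.64241 → v3 = (0.63868, 0.68562, 1.00000)
Requested entry of v3: 4943/4943 = 1.0000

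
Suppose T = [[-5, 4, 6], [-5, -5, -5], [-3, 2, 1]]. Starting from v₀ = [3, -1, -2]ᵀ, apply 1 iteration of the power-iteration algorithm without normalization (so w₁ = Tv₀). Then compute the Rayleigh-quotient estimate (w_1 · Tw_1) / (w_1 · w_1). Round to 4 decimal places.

λ ≈ -3.0327

w1 = Tv₀ = (-31, 0, -13)
Tw1 = (77, 220, 80)
w1·Tw1 = (-31)·77 + 0·220 + (-13)·80 = -3427; w1·w1 = (-31)·(-31) + 0·0 + (-13)·(-13) = 1130
λ ≈ -3427/1130 = -3.0327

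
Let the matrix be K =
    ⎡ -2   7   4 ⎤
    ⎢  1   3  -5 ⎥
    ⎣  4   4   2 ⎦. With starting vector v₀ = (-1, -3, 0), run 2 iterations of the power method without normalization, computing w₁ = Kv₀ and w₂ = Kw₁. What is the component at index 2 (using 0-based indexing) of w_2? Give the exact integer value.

w1 = Kv₀ = ((-2)·(-1) + 7·(-3) + 4·0; 1·(-1) + 3·(-3) + (-5)·0; 4·(-1) + 4·(-3) + 2·0) = (-19, -10, -16)
w2 = Kw1 = ((-2)·(-19) + 7·(-10) + 4·(-16); 1·(-19) + 3·(-10) + (-5)·(-16); 4·(-19) + 4·(-10) + 2·(-16)) = (-96, 31, -148)
The requested component of w2 is -148.

-148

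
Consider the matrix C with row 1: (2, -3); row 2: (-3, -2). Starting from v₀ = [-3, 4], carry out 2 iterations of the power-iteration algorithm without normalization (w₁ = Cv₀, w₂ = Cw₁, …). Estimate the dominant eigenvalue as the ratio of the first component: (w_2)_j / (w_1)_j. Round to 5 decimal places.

2.16667

w1 = Cv₀ = (2·(-3) + (-3)·4; (-3)·(-3) + (-2)·4) = (-18, 1)
w2 = Cw1 = (2·(-18) + (-3)·1; (-3)·(-18) + (-2)·1) = (-39, 52)
Ratio at component: -39 / -18 = 2.16667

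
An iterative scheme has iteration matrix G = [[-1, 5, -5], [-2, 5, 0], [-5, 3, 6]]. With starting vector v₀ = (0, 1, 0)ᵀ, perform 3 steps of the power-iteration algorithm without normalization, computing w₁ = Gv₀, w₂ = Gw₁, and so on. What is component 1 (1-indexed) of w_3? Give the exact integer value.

30

w1 = Gv₀ = (5, 5, 3)
w2 = Gw1 = (5, 15, 8)
w3 = Gw2 = (30, 65, 68)
The requested component of w3 is 30.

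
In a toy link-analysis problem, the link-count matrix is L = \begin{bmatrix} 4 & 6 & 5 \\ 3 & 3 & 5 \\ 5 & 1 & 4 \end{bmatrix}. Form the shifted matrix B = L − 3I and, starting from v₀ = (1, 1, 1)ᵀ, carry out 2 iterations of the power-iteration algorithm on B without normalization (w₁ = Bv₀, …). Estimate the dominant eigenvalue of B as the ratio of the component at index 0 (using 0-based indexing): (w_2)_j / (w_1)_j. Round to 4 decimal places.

7.9167

B = L − 3I has rows (1, 6, 5); (3, 0, 5); (5, 1, 1)
w1 = Bv₀ = (1·1 + 6·1 + 5·1; 3·1 + 0·1 + 5·1; 5·1 + 1·1 + 1·1) = (12, 8, 7)
w2 = Bw1 = (1·12 + 6·8 + 5·7; 3·12 + 0·8 + 5·7; 5·12 + 1·8 + 1·7) = (95, 71, 75)
Ratio: 95/12 = 7.9167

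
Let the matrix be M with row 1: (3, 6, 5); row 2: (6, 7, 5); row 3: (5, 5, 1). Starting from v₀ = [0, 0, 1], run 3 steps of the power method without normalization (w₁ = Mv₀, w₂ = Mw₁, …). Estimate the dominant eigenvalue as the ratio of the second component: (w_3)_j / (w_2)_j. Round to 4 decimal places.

λ ≈ 14.9286

w1 = Mv₀ = (3·0 + 6·0 + 5·1; 6·0 + 7·0 + 5·1; 5·0 + 5·0 + 1·1) = (5, 5, 1)
w2 = Mw1 = (3·5 + 6·5 + 5·1; 6·5 + 7·5 + 5·1; 5·5 + 5·5 + 1·1) = (50, 70, 51)
w3 = Mw2 = (825, 1045, 651)
Ratio at component: 1045 / 70 = 14.9286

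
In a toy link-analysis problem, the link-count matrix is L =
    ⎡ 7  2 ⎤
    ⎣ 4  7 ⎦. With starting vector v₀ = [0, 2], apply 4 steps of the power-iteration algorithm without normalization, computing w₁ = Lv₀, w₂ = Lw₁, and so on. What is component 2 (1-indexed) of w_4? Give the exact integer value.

9634

w1 = Lv₀ = (7·0 + 2·2; 4·0 + 7·2) = (4, 14)
w2 = Lw1 = (7·4 + 2·14; 4·4 + 7·14) = (56, 114)
w3 = Lw2 = (620, 1022)
w4 = Lw3 = (6384, 9634)
The requested component of w4 is 9634.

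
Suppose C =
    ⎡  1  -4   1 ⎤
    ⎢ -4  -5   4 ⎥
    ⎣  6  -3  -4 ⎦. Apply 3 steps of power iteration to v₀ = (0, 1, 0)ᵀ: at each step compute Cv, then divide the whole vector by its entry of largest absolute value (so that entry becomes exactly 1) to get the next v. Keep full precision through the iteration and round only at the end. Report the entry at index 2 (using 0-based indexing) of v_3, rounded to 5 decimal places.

0.11351

Cv0 = (-4.000000, -5.000000, -3.000000); divide by -5.000000 → v1 = (0.800000, 1.000000, 0.600000)
Cv1 = (-2.600000, -5.800000, -0.600000); divide by -5.800000 → v2 = (0.448276, 1.000000, 0.103448)
Cv2 = (-3.448276, -6.379310, -0.724138); divide by -6.379310 → v3 = (0.540541, 1.000000, 0.113514)
Requested entry of v3: -21/-185 = 0.11351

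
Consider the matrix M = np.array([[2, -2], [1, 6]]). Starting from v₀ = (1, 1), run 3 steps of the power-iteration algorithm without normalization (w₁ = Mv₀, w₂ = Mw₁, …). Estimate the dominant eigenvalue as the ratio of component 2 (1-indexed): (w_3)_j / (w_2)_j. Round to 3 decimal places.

λ ≈ 5.667

w1 = Mv₀ = (0, 7)
w2 = Mw1 = (-14, 42)
w3 = Mw2 = (-112, 238)
Ratio at component: 238 / 42 = 5.667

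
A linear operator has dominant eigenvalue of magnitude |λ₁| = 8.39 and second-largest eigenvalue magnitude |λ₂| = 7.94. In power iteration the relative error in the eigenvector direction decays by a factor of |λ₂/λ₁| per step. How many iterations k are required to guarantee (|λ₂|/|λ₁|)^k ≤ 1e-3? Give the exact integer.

126

|λ₂/λ₁| = 7.94/8.39 = 0.94636
Need k ≥ ln(1e-3) / ln(0.94636) = -6.9078 / -0.0551 ≈ 125.306
Smallest integer k satisfying the bound: 126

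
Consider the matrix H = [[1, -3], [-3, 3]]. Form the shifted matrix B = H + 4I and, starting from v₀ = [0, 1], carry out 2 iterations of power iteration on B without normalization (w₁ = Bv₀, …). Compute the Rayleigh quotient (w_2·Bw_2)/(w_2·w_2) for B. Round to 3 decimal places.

B = H + 4I has rows (5, -3); (-3, 7)
w1 = Bv₀ = (5·0 + (-3)·1; (-3)·0 + 7·1) = (-3, 7)
w2 = Bw1 = (5·(-3) + (-3)·7; (-3)·(-3) + 7·7) = (-36, 58)
Bw2 = (-354, 514)
w2·Bw2 = 42556; w2·w2 = 4660; μ ≈ 42556/4660 = 9.132

μ ≈ 9.132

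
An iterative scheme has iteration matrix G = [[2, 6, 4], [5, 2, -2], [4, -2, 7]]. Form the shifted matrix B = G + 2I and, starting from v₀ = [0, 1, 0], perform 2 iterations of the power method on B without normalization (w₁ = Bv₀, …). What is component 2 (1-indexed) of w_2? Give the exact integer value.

B = G + 2I has rows (4, 6, 4); (5, 4, -2); (4, -2, 9)
w1 = Bv₀ = (4·0 + 6·1 + 4·0; 5·0 + 4·1 + (-2)·0; 4·0 + (-2)·1 + 9·0) = (6, 4, -2)
w2 = Bw1 = (4·6 + 6·4 + 4·(-2); 5·6 + 4·4 + (-2)·(-2); 4·6 + (-2)·4 + 9·(-2)) = (40, 50, -2)
Requested component of w2: 50

50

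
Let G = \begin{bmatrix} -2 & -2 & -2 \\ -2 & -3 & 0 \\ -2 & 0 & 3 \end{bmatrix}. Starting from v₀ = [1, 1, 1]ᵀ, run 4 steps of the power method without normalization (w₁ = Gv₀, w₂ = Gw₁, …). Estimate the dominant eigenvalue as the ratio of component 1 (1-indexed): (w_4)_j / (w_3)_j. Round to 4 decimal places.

w1 = Gv₀ = ((-2)·1 + (-2)·1 + (-2)·1; (-2)·1 + (-3)·1 + 0·1; (-2)·1 + 0·1 + 3·1) = (-6, -5, 1)
w2 = Gw1 = ((-2)·(-6) + (-2)·(-5) + (-2)·1; (-2)·(-6) + (-3)·(-5) + 0·1; (-2)·(-6) + 0·(-5) + 3·1) = (20, 27, 15)
w3 = Gw2 = (-124, -121, 5)
w4 = Gw3 = (480, 611, 263)
Ratio at component: 480 / -124 = -3.8710

-3.8710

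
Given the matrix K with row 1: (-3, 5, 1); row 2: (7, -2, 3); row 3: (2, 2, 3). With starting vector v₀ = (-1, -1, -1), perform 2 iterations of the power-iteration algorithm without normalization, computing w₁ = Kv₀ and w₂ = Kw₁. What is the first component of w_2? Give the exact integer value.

-38

w1 = Kv₀ = (-3, -8, -7)
w2 = Kw1 = (-38, -26, -43)
The requested component of w2 is -38.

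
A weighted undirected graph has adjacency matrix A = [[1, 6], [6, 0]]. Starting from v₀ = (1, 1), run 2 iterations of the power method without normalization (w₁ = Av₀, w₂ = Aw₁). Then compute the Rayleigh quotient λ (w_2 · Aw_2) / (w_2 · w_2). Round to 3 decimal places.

6.510

w1 = Av₀ = (1·1 + 6·1; 6·1 + 0·1) = (7, 6)
w2 = Aw1 = (1·7 + 6·6; 6·7 + 0·6) = (43, 42)
Aw2 = (295, 258)
w2·Aw2 = 43·295 + 42·258 = 23521; w2·w2 = 43·43 + 42·42 = 3613
λ ≈ 23521/3613 = 6.510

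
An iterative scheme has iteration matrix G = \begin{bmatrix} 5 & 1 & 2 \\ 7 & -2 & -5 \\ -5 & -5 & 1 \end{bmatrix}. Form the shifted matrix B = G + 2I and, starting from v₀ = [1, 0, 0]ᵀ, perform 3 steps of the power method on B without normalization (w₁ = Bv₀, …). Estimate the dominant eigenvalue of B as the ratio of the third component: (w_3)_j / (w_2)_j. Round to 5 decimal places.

10.05882

B = G + 2I has rows (7, 1, 2); (7, 0, -5); (-5, -5, 3)
w1 = Bv₀ = (7, 7, -5)
w2 = Bw1 = (46, 74, -85)
w3 = Bw2 = (226, 747, -855)
Ratio: -855/-85 = 10.05882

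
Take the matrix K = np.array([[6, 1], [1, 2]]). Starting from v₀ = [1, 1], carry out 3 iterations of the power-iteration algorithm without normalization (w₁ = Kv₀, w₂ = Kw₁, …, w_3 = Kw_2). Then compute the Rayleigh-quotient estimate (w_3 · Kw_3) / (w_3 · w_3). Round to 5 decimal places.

λ ≈ 6.23519

w1 = Kv₀ = (6·1 + 1·1; 1·1 + 2·1) = (7, 3)
w2 = Kw1 = (6·7 + 1·3; 1·7 + 2·3) = (45, 13)
w3 = Kw2 = (283, 71)
Kw3 = (1769, 425)
w3·Kw3 = 283·1769 + 71·425 = 530802; w3·w3 = 283·283 + 71·71 = 85130
λ ≈ 530802/85130 = 6.23519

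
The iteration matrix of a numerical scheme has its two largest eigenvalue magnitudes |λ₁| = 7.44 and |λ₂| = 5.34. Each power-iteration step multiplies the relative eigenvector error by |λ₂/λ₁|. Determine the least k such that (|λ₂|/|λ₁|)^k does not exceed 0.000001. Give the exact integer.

42

|λ₂/λ₁| = 5.34/7.44 = 0.71774
Need k ≥ ln(0.000001) / ln(0.71774) = -13.8155 / -0.3316 ≈ 41.658
Smallest integer k satisfying the bound: 42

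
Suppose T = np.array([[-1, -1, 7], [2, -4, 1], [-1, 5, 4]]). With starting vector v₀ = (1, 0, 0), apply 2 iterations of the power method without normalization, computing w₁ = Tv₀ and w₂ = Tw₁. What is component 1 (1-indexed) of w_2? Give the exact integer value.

-8

w1 = Tv₀ = (-1, 2, -1)
w2 = Tw1 = (-8, -11, 7)
The requested component of w2 is -8.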